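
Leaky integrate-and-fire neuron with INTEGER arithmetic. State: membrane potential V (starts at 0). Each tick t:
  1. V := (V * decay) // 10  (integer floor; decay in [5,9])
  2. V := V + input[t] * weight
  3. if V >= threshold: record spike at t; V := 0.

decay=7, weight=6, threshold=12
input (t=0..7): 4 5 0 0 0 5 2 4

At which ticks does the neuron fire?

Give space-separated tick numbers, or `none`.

Answer: 0 1 5 6 7

Derivation:
t=0: input=4 -> V=0 FIRE
t=1: input=5 -> V=0 FIRE
t=2: input=0 -> V=0
t=3: input=0 -> V=0
t=4: input=0 -> V=0
t=5: input=5 -> V=0 FIRE
t=6: input=2 -> V=0 FIRE
t=7: input=4 -> V=0 FIRE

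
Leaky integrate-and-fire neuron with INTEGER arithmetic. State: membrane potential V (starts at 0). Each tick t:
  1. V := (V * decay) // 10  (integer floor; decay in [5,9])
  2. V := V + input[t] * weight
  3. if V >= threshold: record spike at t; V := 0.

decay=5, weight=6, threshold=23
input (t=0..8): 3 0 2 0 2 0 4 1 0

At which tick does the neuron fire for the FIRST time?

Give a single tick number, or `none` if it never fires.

t=0: input=3 -> V=18
t=1: input=0 -> V=9
t=2: input=2 -> V=16
t=3: input=0 -> V=8
t=4: input=2 -> V=16
t=5: input=0 -> V=8
t=6: input=4 -> V=0 FIRE
t=7: input=1 -> V=6
t=8: input=0 -> V=3

Answer: 6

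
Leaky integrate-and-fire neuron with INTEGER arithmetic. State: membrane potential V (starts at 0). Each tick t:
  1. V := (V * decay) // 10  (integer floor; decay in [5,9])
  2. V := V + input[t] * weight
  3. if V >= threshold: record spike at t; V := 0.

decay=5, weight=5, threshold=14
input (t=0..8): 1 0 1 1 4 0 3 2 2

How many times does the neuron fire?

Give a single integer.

Answer: 3

Derivation:
t=0: input=1 -> V=5
t=1: input=0 -> V=2
t=2: input=1 -> V=6
t=3: input=1 -> V=8
t=4: input=4 -> V=0 FIRE
t=5: input=0 -> V=0
t=6: input=3 -> V=0 FIRE
t=7: input=2 -> V=10
t=8: input=2 -> V=0 FIRE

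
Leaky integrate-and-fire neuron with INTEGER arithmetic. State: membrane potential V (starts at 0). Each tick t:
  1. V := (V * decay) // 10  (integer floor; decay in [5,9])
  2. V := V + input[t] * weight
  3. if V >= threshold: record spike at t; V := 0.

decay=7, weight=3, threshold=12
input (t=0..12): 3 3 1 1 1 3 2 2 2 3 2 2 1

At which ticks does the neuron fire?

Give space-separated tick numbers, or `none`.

t=0: input=3 -> V=9
t=1: input=3 -> V=0 FIRE
t=2: input=1 -> V=3
t=3: input=1 -> V=5
t=4: input=1 -> V=6
t=5: input=3 -> V=0 FIRE
t=6: input=2 -> V=6
t=7: input=2 -> V=10
t=8: input=2 -> V=0 FIRE
t=9: input=3 -> V=9
t=10: input=2 -> V=0 FIRE
t=11: input=2 -> V=6
t=12: input=1 -> V=7

Answer: 1 5 8 10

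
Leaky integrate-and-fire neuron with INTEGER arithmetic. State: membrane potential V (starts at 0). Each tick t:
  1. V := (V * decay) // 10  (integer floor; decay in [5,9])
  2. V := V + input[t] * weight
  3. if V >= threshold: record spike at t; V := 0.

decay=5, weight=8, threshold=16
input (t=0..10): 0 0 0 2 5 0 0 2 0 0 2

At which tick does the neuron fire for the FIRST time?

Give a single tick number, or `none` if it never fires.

t=0: input=0 -> V=0
t=1: input=0 -> V=0
t=2: input=0 -> V=0
t=3: input=2 -> V=0 FIRE
t=4: input=5 -> V=0 FIRE
t=5: input=0 -> V=0
t=6: input=0 -> V=0
t=7: input=2 -> V=0 FIRE
t=8: input=0 -> V=0
t=9: input=0 -> V=0
t=10: input=2 -> V=0 FIRE

Answer: 3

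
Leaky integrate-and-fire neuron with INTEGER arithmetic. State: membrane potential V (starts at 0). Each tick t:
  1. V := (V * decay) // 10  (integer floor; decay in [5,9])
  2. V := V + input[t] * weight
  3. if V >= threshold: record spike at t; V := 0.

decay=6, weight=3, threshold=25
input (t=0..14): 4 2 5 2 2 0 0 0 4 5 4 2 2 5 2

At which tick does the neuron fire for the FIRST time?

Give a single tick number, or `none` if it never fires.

Answer: 10

Derivation:
t=0: input=4 -> V=12
t=1: input=2 -> V=13
t=2: input=5 -> V=22
t=3: input=2 -> V=19
t=4: input=2 -> V=17
t=5: input=0 -> V=10
t=6: input=0 -> V=6
t=7: input=0 -> V=3
t=8: input=4 -> V=13
t=9: input=5 -> V=22
t=10: input=4 -> V=0 FIRE
t=11: input=2 -> V=6
t=12: input=2 -> V=9
t=13: input=5 -> V=20
t=14: input=2 -> V=18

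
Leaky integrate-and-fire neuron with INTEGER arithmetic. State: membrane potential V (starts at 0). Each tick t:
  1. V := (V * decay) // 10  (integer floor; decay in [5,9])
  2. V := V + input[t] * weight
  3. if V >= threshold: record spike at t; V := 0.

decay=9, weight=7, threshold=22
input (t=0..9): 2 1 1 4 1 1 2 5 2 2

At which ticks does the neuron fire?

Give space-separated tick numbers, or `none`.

Answer: 2 3 6 7 9

Derivation:
t=0: input=2 -> V=14
t=1: input=1 -> V=19
t=2: input=1 -> V=0 FIRE
t=3: input=4 -> V=0 FIRE
t=4: input=1 -> V=7
t=5: input=1 -> V=13
t=6: input=2 -> V=0 FIRE
t=7: input=5 -> V=0 FIRE
t=8: input=2 -> V=14
t=9: input=2 -> V=0 FIRE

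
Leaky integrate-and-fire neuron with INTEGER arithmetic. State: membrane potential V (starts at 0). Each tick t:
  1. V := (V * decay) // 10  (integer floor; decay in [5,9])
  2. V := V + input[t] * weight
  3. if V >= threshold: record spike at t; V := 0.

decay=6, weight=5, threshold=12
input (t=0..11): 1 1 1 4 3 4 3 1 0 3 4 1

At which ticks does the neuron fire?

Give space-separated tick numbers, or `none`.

t=0: input=1 -> V=5
t=1: input=1 -> V=8
t=2: input=1 -> V=9
t=3: input=4 -> V=0 FIRE
t=4: input=3 -> V=0 FIRE
t=5: input=4 -> V=0 FIRE
t=6: input=3 -> V=0 FIRE
t=7: input=1 -> V=5
t=8: input=0 -> V=3
t=9: input=3 -> V=0 FIRE
t=10: input=4 -> V=0 FIRE
t=11: input=1 -> V=5

Answer: 3 4 5 6 9 10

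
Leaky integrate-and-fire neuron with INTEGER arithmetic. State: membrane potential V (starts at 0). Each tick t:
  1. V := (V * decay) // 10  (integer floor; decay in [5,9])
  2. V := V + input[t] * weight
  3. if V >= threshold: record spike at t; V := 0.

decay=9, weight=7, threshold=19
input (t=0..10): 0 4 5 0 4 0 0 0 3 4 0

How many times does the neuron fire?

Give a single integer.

Answer: 5

Derivation:
t=0: input=0 -> V=0
t=1: input=4 -> V=0 FIRE
t=2: input=5 -> V=0 FIRE
t=3: input=0 -> V=0
t=4: input=4 -> V=0 FIRE
t=5: input=0 -> V=0
t=6: input=0 -> V=0
t=7: input=0 -> V=0
t=8: input=3 -> V=0 FIRE
t=9: input=4 -> V=0 FIRE
t=10: input=0 -> V=0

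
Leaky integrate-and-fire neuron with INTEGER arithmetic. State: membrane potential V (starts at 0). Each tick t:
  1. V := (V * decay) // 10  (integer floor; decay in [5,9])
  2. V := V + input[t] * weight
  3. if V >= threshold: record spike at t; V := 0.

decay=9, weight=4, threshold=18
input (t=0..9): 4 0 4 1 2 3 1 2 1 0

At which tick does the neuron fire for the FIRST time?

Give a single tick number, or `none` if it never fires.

t=0: input=4 -> V=16
t=1: input=0 -> V=14
t=2: input=4 -> V=0 FIRE
t=3: input=1 -> V=4
t=4: input=2 -> V=11
t=5: input=3 -> V=0 FIRE
t=6: input=1 -> V=4
t=7: input=2 -> V=11
t=8: input=1 -> V=13
t=9: input=0 -> V=11

Answer: 2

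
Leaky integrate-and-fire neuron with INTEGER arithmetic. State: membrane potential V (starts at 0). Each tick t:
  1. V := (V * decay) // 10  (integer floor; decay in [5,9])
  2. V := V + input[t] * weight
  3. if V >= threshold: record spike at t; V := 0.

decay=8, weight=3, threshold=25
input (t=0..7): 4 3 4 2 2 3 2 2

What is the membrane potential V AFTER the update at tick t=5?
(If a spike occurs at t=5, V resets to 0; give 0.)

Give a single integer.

Answer: 17

Derivation:
t=0: input=4 -> V=12
t=1: input=3 -> V=18
t=2: input=4 -> V=0 FIRE
t=3: input=2 -> V=6
t=4: input=2 -> V=10
t=5: input=3 -> V=17
t=6: input=2 -> V=19
t=7: input=2 -> V=21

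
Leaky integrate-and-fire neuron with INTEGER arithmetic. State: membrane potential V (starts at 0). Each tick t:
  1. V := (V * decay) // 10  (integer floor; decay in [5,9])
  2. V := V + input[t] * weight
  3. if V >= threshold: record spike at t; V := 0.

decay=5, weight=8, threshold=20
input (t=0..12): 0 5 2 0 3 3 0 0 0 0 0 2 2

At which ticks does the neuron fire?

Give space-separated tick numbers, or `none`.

t=0: input=0 -> V=0
t=1: input=5 -> V=0 FIRE
t=2: input=2 -> V=16
t=3: input=0 -> V=8
t=4: input=3 -> V=0 FIRE
t=5: input=3 -> V=0 FIRE
t=6: input=0 -> V=0
t=7: input=0 -> V=0
t=8: input=0 -> V=0
t=9: input=0 -> V=0
t=10: input=0 -> V=0
t=11: input=2 -> V=16
t=12: input=2 -> V=0 FIRE

Answer: 1 4 5 12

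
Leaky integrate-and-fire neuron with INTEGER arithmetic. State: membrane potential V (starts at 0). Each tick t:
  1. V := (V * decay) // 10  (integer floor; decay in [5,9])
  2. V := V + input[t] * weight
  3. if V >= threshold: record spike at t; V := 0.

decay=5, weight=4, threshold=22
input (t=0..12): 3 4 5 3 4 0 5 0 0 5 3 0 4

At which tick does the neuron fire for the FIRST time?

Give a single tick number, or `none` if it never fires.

Answer: 1

Derivation:
t=0: input=3 -> V=12
t=1: input=4 -> V=0 FIRE
t=2: input=5 -> V=20
t=3: input=3 -> V=0 FIRE
t=4: input=4 -> V=16
t=5: input=0 -> V=8
t=6: input=5 -> V=0 FIRE
t=7: input=0 -> V=0
t=8: input=0 -> V=0
t=9: input=5 -> V=20
t=10: input=3 -> V=0 FIRE
t=11: input=0 -> V=0
t=12: input=4 -> V=16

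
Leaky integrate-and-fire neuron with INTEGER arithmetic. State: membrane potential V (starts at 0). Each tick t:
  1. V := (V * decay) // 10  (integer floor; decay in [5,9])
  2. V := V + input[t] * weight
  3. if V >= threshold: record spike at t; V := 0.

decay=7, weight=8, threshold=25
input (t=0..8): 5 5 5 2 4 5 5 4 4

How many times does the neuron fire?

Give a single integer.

t=0: input=5 -> V=0 FIRE
t=1: input=5 -> V=0 FIRE
t=2: input=5 -> V=0 FIRE
t=3: input=2 -> V=16
t=4: input=4 -> V=0 FIRE
t=5: input=5 -> V=0 FIRE
t=6: input=5 -> V=0 FIRE
t=7: input=4 -> V=0 FIRE
t=8: input=4 -> V=0 FIRE

Answer: 8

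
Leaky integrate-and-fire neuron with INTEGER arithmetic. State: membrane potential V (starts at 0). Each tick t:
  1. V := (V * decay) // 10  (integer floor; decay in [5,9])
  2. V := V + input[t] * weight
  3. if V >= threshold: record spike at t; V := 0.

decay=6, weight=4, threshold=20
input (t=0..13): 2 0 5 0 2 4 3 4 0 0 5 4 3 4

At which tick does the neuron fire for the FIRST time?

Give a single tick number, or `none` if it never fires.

t=0: input=2 -> V=8
t=1: input=0 -> V=4
t=2: input=5 -> V=0 FIRE
t=3: input=0 -> V=0
t=4: input=2 -> V=8
t=5: input=4 -> V=0 FIRE
t=6: input=3 -> V=12
t=7: input=4 -> V=0 FIRE
t=8: input=0 -> V=0
t=9: input=0 -> V=0
t=10: input=5 -> V=0 FIRE
t=11: input=4 -> V=16
t=12: input=3 -> V=0 FIRE
t=13: input=4 -> V=16

Answer: 2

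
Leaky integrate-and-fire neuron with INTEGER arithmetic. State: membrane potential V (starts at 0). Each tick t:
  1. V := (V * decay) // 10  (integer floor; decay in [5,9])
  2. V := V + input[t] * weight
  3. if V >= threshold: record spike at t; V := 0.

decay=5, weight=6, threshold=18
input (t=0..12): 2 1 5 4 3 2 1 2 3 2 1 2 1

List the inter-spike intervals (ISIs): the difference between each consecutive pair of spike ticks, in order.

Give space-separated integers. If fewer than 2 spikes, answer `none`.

t=0: input=2 -> V=12
t=1: input=1 -> V=12
t=2: input=5 -> V=0 FIRE
t=3: input=4 -> V=0 FIRE
t=4: input=3 -> V=0 FIRE
t=5: input=2 -> V=12
t=6: input=1 -> V=12
t=7: input=2 -> V=0 FIRE
t=8: input=3 -> V=0 FIRE
t=9: input=2 -> V=12
t=10: input=1 -> V=12
t=11: input=2 -> V=0 FIRE
t=12: input=1 -> V=6

Answer: 1 1 3 1 3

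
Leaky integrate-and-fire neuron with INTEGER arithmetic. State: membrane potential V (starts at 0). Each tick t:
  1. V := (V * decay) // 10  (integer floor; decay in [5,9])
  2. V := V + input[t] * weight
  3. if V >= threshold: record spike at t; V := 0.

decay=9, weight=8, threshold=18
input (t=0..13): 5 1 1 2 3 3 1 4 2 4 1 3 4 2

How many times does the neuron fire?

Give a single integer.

t=0: input=5 -> V=0 FIRE
t=1: input=1 -> V=8
t=2: input=1 -> V=15
t=3: input=2 -> V=0 FIRE
t=4: input=3 -> V=0 FIRE
t=5: input=3 -> V=0 FIRE
t=6: input=1 -> V=8
t=7: input=4 -> V=0 FIRE
t=8: input=2 -> V=16
t=9: input=4 -> V=0 FIRE
t=10: input=1 -> V=8
t=11: input=3 -> V=0 FIRE
t=12: input=4 -> V=0 FIRE
t=13: input=2 -> V=16

Answer: 8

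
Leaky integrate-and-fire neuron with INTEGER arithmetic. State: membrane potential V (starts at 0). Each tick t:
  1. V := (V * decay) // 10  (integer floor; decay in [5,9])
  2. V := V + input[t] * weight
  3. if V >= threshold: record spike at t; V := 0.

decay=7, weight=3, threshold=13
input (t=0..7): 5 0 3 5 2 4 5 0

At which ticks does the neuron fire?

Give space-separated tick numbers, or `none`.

Answer: 0 3 5 6

Derivation:
t=0: input=5 -> V=0 FIRE
t=1: input=0 -> V=0
t=2: input=3 -> V=9
t=3: input=5 -> V=0 FIRE
t=4: input=2 -> V=6
t=5: input=4 -> V=0 FIRE
t=6: input=5 -> V=0 FIRE
t=7: input=0 -> V=0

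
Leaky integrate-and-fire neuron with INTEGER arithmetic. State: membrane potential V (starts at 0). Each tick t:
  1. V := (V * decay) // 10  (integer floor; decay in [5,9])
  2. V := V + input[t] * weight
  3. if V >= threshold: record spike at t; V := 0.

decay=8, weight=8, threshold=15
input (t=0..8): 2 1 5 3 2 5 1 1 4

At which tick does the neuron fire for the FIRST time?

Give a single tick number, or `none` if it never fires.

Answer: 0

Derivation:
t=0: input=2 -> V=0 FIRE
t=1: input=1 -> V=8
t=2: input=5 -> V=0 FIRE
t=3: input=3 -> V=0 FIRE
t=4: input=2 -> V=0 FIRE
t=5: input=5 -> V=0 FIRE
t=6: input=1 -> V=8
t=7: input=1 -> V=14
t=8: input=4 -> V=0 FIRE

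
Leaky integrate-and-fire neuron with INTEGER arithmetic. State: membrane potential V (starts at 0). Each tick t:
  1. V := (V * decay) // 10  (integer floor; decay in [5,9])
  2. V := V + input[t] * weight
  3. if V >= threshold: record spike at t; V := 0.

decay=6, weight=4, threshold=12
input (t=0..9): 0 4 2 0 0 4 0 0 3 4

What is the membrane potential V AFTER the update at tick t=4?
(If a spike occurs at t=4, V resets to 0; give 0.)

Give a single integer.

t=0: input=0 -> V=0
t=1: input=4 -> V=0 FIRE
t=2: input=2 -> V=8
t=3: input=0 -> V=4
t=4: input=0 -> V=2
t=5: input=4 -> V=0 FIRE
t=6: input=0 -> V=0
t=7: input=0 -> V=0
t=8: input=3 -> V=0 FIRE
t=9: input=4 -> V=0 FIRE

Answer: 2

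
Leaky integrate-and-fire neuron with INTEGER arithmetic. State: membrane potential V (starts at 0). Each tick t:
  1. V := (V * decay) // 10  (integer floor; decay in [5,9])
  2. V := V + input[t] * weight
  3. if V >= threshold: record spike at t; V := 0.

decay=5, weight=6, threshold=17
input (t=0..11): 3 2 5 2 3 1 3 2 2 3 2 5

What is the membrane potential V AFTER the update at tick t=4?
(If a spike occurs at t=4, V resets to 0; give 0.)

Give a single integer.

t=0: input=3 -> V=0 FIRE
t=1: input=2 -> V=12
t=2: input=5 -> V=0 FIRE
t=3: input=2 -> V=12
t=4: input=3 -> V=0 FIRE
t=5: input=1 -> V=6
t=6: input=3 -> V=0 FIRE
t=7: input=2 -> V=12
t=8: input=2 -> V=0 FIRE
t=9: input=3 -> V=0 FIRE
t=10: input=2 -> V=12
t=11: input=5 -> V=0 FIRE

Answer: 0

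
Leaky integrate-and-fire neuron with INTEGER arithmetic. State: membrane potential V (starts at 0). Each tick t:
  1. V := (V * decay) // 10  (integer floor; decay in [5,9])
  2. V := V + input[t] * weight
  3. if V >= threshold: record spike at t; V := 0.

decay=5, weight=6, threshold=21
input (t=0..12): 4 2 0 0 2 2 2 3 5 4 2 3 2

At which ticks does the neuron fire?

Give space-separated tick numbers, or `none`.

t=0: input=4 -> V=0 FIRE
t=1: input=2 -> V=12
t=2: input=0 -> V=6
t=3: input=0 -> V=3
t=4: input=2 -> V=13
t=5: input=2 -> V=18
t=6: input=2 -> V=0 FIRE
t=7: input=3 -> V=18
t=8: input=5 -> V=0 FIRE
t=9: input=4 -> V=0 FIRE
t=10: input=2 -> V=12
t=11: input=3 -> V=0 FIRE
t=12: input=2 -> V=12

Answer: 0 6 8 9 11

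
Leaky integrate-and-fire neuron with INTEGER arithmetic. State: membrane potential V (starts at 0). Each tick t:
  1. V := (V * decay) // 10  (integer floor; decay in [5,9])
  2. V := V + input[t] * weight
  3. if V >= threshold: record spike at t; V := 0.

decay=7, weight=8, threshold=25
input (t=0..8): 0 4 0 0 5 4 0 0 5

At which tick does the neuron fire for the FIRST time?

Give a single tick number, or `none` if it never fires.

Answer: 1

Derivation:
t=0: input=0 -> V=0
t=1: input=4 -> V=0 FIRE
t=2: input=0 -> V=0
t=3: input=0 -> V=0
t=4: input=5 -> V=0 FIRE
t=5: input=4 -> V=0 FIRE
t=6: input=0 -> V=0
t=7: input=0 -> V=0
t=8: input=5 -> V=0 FIRE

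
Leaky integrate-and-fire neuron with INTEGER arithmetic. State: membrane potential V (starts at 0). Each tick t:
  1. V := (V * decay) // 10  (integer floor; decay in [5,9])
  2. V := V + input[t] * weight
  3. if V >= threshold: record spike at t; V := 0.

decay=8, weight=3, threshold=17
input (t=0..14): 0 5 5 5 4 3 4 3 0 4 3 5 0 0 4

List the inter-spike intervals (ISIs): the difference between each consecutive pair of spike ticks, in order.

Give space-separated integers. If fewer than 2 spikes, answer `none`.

Answer: 2 2 3 2

Derivation:
t=0: input=0 -> V=0
t=1: input=5 -> V=15
t=2: input=5 -> V=0 FIRE
t=3: input=5 -> V=15
t=4: input=4 -> V=0 FIRE
t=5: input=3 -> V=9
t=6: input=4 -> V=0 FIRE
t=7: input=3 -> V=9
t=8: input=0 -> V=7
t=9: input=4 -> V=0 FIRE
t=10: input=3 -> V=9
t=11: input=5 -> V=0 FIRE
t=12: input=0 -> V=0
t=13: input=0 -> V=0
t=14: input=4 -> V=12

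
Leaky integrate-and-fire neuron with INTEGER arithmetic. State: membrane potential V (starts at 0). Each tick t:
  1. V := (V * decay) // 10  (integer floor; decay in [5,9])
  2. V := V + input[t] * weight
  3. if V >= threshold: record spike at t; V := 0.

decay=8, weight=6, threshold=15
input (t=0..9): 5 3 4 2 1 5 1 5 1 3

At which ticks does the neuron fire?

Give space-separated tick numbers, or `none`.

Answer: 0 1 2 4 5 7 9

Derivation:
t=0: input=5 -> V=0 FIRE
t=1: input=3 -> V=0 FIRE
t=2: input=4 -> V=0 FIRE
t=3: input=2 -> V=12
t=4: input=1 -> V=0 FIRE
t=5: input=5 -> V=0 FIRE
t=6: input=1 -> V=6
t=7: input=5 -> V=0 FIRE
t=8: input=1 -> V=6
t=9: input=3 -> V=0 FIRE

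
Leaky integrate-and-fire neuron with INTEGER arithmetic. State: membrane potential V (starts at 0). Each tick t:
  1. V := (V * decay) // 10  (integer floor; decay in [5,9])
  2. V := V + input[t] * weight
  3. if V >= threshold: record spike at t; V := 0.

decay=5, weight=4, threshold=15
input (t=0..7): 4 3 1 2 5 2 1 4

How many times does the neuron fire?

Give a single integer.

t=0: input=4 -> V=0 FIRE
t=1: input=3 -> V=12
t=2: input=1 -> V=10
t=3: input=2 -> V=13
t=4: input=5 -> V=0 FIRE
t=5: input=2 -> V=8
t=6: input=1 -> V=8
t=7: input=4 -> V=0 FIRE

Answer: 3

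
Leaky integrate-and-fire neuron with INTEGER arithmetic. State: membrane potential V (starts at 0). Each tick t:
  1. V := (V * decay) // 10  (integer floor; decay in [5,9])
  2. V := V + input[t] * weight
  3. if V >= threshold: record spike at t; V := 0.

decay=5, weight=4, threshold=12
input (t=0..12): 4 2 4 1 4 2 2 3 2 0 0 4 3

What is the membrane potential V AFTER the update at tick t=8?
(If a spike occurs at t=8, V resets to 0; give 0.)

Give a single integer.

t=0: input=4 -> V=0 FIRE
t=1: input=2 -> V=8
t=2: input=4 -> V=0 FIRE
t=3: input=1 -> V=4
t=4: input=4 -> V=0 FIRE
t=5: input=2 -> V=8
t=6: input=2 -> V=0 FIRE
t=7: input=3 -> V=0 FIRE
t=8: input=2 -> V=8
t=9: input=0 -> V=4
t=10: input=0 -> V=2
t=11: input=4 -> V=0 FIRE
t=12: input=3 -> V=0 FIRE

Answer: 8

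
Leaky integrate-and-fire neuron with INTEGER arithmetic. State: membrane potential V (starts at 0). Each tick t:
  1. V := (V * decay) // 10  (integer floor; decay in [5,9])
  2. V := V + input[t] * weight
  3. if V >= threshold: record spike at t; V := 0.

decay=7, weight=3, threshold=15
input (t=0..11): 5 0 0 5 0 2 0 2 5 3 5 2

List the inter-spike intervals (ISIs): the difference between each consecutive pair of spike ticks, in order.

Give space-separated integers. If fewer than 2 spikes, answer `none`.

Answer: 3 5 2

Derivation:
t=0: input=5 -> V=0 FIRE
t=1: input=0 -> V=0
t=2: input=0 -> V=0
t=3: input=5 -> V=0 FIRE
t=4: input=0 -> V=0
t=5: input=2 -> V=6
t=6: input=0 -> V=4
t=7: input=2 -> V=8
t=8: input=5 -> V=0 FIRE
t=9: input=3 -> V=9
t=10: input=5 -> V=0 FIRE
t=11: input=2 -> V=6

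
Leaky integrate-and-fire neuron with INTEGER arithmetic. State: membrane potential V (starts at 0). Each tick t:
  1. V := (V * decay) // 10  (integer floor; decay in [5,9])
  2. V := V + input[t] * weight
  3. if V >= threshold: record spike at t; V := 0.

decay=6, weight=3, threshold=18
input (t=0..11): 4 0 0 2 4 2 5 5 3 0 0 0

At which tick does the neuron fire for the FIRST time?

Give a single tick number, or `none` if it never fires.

t=0: input=4 -> V=12
t=1: input=0 -> V=7
t=2: input=0 -> V=4
t=3: input=2 -> V=8
t=4: input=4 -> V=16
t=5: input=2 -> V=15
t=6: input=5 -> V=0 FIRE
t=7: input=5 -> V=15
t=8: input=3 -> V=0 FIRE
t=9: input=0 -> V=0
t=10: input=0 -> V=0
t=11: input=0 -> V=0

Answer: 6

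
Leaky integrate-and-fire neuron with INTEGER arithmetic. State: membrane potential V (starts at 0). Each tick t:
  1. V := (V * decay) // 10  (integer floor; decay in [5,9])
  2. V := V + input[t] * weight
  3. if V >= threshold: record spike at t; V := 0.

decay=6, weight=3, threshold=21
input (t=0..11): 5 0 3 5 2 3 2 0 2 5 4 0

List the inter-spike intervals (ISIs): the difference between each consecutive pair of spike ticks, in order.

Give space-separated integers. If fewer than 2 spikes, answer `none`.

Answer: 6

Derivation:
t=0: input=5 -> V=15
t=1: input=0 -> V=9
t=2: input=3 -> V=14
t=3: input=5 -> V=0 FIRE
t=4: input=2 -> V=6
t=5: input=3 -> V=12
t=6: input=2 -> V=13
t=7: input=0 -> V=7
t=8: input=2 -> V=10
t=9: input=5 -> V=0 FIRE
t=10: input=4 -> V=12
t=11: input=0 -> V=7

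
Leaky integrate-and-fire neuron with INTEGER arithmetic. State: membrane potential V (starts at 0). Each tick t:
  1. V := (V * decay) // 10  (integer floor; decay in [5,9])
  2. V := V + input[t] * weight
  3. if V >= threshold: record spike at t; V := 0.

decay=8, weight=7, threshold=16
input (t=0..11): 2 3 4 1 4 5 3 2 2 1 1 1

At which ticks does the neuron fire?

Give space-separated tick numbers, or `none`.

Answer: 1 2 4 5 6 8 11

Derivation:
t=0: input=2 -> V=14
t=1: input=3 -> V=0 FIRE
t=2: input=4 -> V=0 FIRE
t=3: input=1 -> V=7
t=4: input=4 -> V=0 FIRE
t=5: input=5 -> V=0 FIRE
t=6: input=3 -> V=0 FIRE
t=7: input=2 -> V=14
t=8: input=2 -> V=0 FIRE
t=9: input=1 -> V=7
t=10: input=1 -> V=12
t=11: input=1 -> V=0 FIRE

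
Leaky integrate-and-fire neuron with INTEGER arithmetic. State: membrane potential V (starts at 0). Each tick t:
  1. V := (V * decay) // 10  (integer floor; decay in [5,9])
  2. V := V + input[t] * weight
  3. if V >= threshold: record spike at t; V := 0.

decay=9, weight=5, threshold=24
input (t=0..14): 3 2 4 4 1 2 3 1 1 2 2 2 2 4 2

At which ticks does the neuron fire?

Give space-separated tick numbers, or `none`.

Answer: 2 5 9 12 14

Derivation:
t=0: input=3 -> V=15
t=1: input=2 -> V=23
t=2: input=4 -> V=0 FIRE
t=3: input=4 -> V=20
t=4: input=1 -> V=23
t=5: input=2 -> V=0 FIRE
t=6: input=3 -> V=15
t=7: input=1 -> V=18
t=8: input=1 -> V=21
t=9: input=2 -> V=0 FIRE
t=10: input=2 -> V=10
t=11: input=2 -> V=19
t=12: input=2 -> V=0 FIRE
t=13: input=4 -> V=20
t=14: input=2 -> V=0 FIRE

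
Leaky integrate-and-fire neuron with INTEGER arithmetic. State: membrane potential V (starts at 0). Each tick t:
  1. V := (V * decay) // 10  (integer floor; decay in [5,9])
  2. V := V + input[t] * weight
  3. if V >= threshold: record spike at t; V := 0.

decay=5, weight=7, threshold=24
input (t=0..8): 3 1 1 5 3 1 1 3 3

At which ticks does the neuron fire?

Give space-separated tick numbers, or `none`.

t=0: input=3 -> V=21
t=1: input=1 -> V=17
t=2: input=1 -> V=15
t=3: input=5 -> V=0 FIRE
t=4: input=3 -> V=21
t=5: input=1 -> V=17
t=6: input=1 -> V=15
t=7: input=3 -> V=0 FIRE
t=8: input=3 -> V=21

Answer: 3 7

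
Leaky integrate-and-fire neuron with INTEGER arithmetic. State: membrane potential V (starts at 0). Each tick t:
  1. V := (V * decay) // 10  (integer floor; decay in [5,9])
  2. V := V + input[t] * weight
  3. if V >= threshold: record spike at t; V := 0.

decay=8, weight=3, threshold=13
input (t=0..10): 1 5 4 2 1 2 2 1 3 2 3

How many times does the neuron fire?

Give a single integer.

t=0: input=1 -> V=3
t=1: input=5 -> V=0 FIRE
t=2: input=4 -> V=12
t=3: input=2 -> V=0 FIRE
t=4: input=1 -> V=3
t=5: input=2 -> V=8
t=6: input=2 -> V=12
t=7: input=1 -> V=12
t=8: input=3 -> V=0 FIRE
t=9: input=2 -> V=6
t=10: input=3 -> V=0 FIRE

Answer: 4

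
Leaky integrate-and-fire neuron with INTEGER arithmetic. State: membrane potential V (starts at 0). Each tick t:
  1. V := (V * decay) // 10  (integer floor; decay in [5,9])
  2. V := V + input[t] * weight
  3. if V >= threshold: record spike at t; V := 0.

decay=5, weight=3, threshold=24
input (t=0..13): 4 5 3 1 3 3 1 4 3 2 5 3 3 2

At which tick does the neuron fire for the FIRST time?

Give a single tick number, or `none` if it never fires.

Answer: none

Derivation:
t=0: input=4 -> V=12
t=1: input=5 -> V=21
t=2: input=3 -> V=19
t=3: input=1 -> V=12
t=4: input=3 -> V=15
t=5: input=3 -> V=16
t=6: input=1 -> V=11
t=7: input=4 -> V=17
t=8: input=3 -> V=17
t=9: input=2 -> V=14
t=10: input=5 -> V=22
t=11: input=3 -> V=20
t=12: input=3 -> V=19
t=13: input=2 -> V=15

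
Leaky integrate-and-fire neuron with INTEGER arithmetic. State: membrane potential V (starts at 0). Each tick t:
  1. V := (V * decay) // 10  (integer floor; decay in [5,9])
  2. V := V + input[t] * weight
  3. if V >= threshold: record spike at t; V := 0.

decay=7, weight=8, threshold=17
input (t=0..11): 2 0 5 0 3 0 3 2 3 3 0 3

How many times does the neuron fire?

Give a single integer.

t=0: input=2 -> V=16
t=1: input=0 -> V=11
t=2: input=5 -> V=0 FIRE
t=3: input=0 -> V=0
t=4: input=3 -> V=0 FIRE
t=5: input=0 -> V=0
t=6: input=3 -> V=0 FIRE
t=7: input=2 -> V=16
t=8: input=3 -> V=0 FIRE
t=9: input=3 -> V=0 FIRE
t=10: input=0 -> V=0
t=11: input=3 -> V=0 FIRE

Answer: 6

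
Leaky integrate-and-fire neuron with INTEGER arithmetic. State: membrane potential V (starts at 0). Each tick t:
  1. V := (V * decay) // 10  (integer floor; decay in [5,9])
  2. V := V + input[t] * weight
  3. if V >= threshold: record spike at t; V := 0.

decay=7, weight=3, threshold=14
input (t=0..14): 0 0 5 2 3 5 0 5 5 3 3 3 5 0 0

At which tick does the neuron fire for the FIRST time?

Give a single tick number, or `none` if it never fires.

t=0: input=0 -> V=0
t=1: input=0 -> V=0
t=2: input=5 -> V=0 FIRE
t=3: input=2 -> V=6
t=4: input=3 -> V=13
t=5: input=5 -> V=0 FIRE
t=6: input=0 -> V=0
t=7: input=5 -> V=0 FIRE
t=8: input=5 -> V=0 FIRE
t=9: input=3 -> V=9
t=10: input=3 -> V=0 FIRE
t=11: input=3 -> V=9
t=12: input=5 -> V=0 FIRE
t=13: input=0 -> V=0
t=14: input=0 -> V=0

Answer: 2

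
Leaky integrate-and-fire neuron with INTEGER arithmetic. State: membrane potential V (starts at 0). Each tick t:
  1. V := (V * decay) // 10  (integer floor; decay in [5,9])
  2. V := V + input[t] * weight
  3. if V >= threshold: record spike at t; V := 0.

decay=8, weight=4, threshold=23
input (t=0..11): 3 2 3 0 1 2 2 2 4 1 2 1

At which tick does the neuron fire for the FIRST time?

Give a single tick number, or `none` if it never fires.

Answer: 2

Derivation:
t=0: input=3 -> V=12
t=1: input=2 -> V=17
t=2: input=3 -> V=0 FIRE
t=3: input=0 -> V=0
t=4: input=1 -> V=4
t=5: input=2 -> V=11
t=6: input=2 -> V=16
t=7: input=2 -> V=20
t=8: input=4 -> V=0 FIRE
t=9: input=1 -> V=4
t=10: input=2 -> V=11
t=11: input=1 -> V=12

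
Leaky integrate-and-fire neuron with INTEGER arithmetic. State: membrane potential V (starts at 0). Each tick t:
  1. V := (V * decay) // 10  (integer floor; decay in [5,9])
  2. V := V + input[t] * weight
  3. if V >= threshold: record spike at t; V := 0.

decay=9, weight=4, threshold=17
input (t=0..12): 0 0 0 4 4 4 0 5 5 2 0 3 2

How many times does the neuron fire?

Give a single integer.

Answer: 4

Derivation:
t=0: input=0 -> V=0
t=1: input=0 -> V=0
t=2: input=0 -> V=0
t=3: input=4 -> V=16
t=4: input=4 -> V=0 FIRE
t=5: input=4 -> V=16
t=6: input=0 -> V=14
t=7: input=5 -> V=0 FIRE
t=8: input=5 -> V=0 FIRE
t=9: input=2 -> V=8
t=10: input=0 -> V=7
t=11: input=3 -> V=0 FIRE
t=12: input=2 -> V=8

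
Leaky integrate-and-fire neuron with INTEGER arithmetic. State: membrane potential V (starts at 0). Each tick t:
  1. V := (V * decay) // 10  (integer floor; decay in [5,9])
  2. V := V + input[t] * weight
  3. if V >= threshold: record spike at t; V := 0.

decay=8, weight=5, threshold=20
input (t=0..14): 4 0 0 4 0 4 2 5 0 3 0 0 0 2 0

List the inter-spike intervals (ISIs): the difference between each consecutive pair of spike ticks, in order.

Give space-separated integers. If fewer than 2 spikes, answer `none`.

Answer: 3 2 2

Derivation:
t=0: input=4 -> V=0 FIRE
t=1: input=0 -> V=0
t=2: input=0 -> V=0
t=3: input=4 -> V=0 FIRE
t=4: input=0 -> V=0
t=5: input=4 -> V=0 FIRE
t=6: input=2 -> V=10
t=7: input=5 -> V=0 FIRE
t=8: input=0 -> V=0
t=9: input=3 -> V=15
t=10: input=0 -> V=12
t=11: input=0 -> V=9
t=12: input=0 -> V=7
t=13: input=2 -> V=15
t=14: input=0 -> V=12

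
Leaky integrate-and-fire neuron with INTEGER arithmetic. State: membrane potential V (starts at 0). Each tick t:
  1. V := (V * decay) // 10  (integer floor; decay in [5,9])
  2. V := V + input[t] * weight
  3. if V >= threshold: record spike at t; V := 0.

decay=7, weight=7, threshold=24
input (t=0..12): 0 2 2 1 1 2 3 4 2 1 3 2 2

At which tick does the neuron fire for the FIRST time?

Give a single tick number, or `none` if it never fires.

Answer: 5

Derivation:
t=0: input=0 -> V=0
t=1: input=2 -> V=14
t=2: input=2 -> V=23
t=3: input=1 -> V=23
t=4: input=1 -> V=23
t=5: input=2 -> V=0 FIRE
t=6: input=3 -> V=21
t=7: input=4 -> V=0 FIRE
t=8: input=2 -> V=14
t=9: input=1 -> V=16
t=10: input=3 -> V=0 FIRE
t=11: input=2 -> V=14
t=12: input=2 -> V=23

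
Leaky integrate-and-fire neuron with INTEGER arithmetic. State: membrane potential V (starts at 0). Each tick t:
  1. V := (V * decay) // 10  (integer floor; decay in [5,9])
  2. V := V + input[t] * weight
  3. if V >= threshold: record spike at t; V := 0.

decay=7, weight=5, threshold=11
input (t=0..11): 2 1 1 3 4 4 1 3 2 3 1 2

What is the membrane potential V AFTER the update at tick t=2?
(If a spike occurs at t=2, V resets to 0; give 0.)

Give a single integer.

Answer: 5

Derivation:
t=0: input=2 -> V=10
t=1: input=1 -> V=0 FIRE
t=2: input=1 -> V=5
t=3: input=3 -> V=0 FIRE
t=4: input=4 -> V=0 FIRE
t=5: input=4 -> V=0 FIRE
t=6: input=1 -> V=5
t=7: input=3 -> V=0 FIRE
t=8: input=2 -> V=10
t=9: input=3 -> V=0 FIRE
t=10: input=1 -> V=5
t=11: input=2 -> V=0 FIRE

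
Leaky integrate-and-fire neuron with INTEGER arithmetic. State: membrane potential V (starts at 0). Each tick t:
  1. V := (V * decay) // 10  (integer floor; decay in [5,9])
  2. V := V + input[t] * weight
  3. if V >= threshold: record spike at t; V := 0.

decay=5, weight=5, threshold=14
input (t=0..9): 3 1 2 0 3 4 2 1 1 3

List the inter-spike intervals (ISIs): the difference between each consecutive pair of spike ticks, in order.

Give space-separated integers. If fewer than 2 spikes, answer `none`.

t=0: input=3 -> V=0 FIRE
t=1: input=1 -> V=5
t=2: input=2 -> V=12
t=3: input=0 -> V=6
t=4: input=3 -> V=0 FIRE
t=5: input=4 -> V=0 FIRE
t=6: input=2 -> V=10
t=7: input=1 -> V=10
t=8: input=1 -> V=10
t=9: input=3 -> V=0 FIRE

Answer: 4 1 4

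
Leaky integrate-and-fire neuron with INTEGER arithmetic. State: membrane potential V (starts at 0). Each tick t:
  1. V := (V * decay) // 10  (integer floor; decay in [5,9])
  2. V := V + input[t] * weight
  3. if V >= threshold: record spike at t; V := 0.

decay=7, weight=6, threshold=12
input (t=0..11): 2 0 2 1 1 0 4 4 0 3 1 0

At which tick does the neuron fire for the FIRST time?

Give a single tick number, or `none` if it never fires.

t=0: input=2 -> V=0 FIRE
t=1: input=0 -> V=0
t=2: input=2 -> V=0 FIRE
t=3: input=1 -> V=6
t=4: input=1 -> V=10
t=5: input=0 -> V=7
t=6: input=4 -> V=0 FIRE
t=7: input=4 -> V=0 FIRE
t=8: input=0 -> V=0
t=9: input=3 -> V=0 FIRE
t=10: input=1 -> V=6
t=11: input=0 -> V=4

Answer: 0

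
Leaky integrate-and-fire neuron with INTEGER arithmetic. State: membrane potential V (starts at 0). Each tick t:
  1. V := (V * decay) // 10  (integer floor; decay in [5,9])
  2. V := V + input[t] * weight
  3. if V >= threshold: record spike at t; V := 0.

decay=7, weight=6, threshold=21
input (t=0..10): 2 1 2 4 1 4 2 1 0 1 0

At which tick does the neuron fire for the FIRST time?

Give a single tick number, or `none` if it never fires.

t=0: input=2 -> V=12
t=1: input=1 -> V=14
t=2: input=2 -> V=0 FIRE
t=3: input=4 -> V=0 FIRE
t=4: input=1 -> V=6
t=5: input=4 -> V=0 FIRE
t=6: input=2 -> V=12
t=7: input=1 -> V=14
t=8: input=0 -> V=9
t=9: input=1 -> V=12
t=10: input=0 -> V=8

Answer: 2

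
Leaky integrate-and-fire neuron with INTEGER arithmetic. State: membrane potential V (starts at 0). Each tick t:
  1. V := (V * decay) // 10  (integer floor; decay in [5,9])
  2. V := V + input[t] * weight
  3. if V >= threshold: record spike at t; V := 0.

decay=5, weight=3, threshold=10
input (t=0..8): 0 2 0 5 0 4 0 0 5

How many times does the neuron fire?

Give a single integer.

Answer: 3

Derivation:
t=0: input=0 -> V=0
t=1: input=2 -> V=6
t=2: input=0 -> V=3
t=3: input=5 -> V=0 FIRE
t=4: input=0 -> V=0
t=5: input=4 -> V=0 FIRE
t=6: input=0 -> V=0
t=7: input=0 -> V=0
t=8: input=5 -> V=0 FIRE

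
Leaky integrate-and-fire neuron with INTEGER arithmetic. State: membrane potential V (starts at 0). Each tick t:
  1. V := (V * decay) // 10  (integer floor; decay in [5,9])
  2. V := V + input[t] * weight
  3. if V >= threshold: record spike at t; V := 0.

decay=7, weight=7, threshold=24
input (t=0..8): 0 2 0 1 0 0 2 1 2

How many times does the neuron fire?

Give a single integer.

Answer: 1

Derivation:
t=0: input=0 -> V=0
t=1: input=2 -> V=14
t=2: input=0 -> V=9
t=3: input=1 -> V=13
t=4: input=0 -> V=9
t=5: input=0 -> V=6
t=6: input=2 -> V=18
t=7: input=1 -> V=19
t=8: input=2 -> V=0 FIRE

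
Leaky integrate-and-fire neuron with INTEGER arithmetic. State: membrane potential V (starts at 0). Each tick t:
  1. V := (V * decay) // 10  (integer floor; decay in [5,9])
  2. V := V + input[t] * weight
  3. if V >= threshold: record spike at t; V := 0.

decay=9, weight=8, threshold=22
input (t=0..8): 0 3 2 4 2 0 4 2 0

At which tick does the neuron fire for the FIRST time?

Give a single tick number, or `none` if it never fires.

Answer: 1

Derivation:
t=0: input=0 -> V=0
t=1: input=3 -> V=0 FIRE
t=2: input=2 -> V=16
t=3: input=4 -> V=0 FIRE
t=4: input=2 -> V=16
t=5: input=0 -> V=14
t=6: input=4 -> V=0 FIRE
t=7: input=2 -> V=16
t=8: input=0 -> V=14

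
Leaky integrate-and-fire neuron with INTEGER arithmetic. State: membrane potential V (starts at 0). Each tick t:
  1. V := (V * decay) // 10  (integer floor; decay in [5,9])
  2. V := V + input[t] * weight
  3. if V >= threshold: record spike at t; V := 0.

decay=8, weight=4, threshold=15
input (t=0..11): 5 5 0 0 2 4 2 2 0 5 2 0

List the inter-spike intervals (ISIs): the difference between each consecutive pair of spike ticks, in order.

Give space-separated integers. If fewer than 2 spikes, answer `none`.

t=0: input=5 -> V=0 FIRE
t=1: input=5 -> V=0 FIRE
t=2: input=0 -> V=0
t=3: input=0 -> V=0
t=4: input=2 -> V=8
t=5: input=4 -> V=0 FIRE
t=6: input=2 -> V=8
t=7: input=2 -> V=14
t=8: input=0 -> V=11
t=9: input=5 -> V=0 FIRE
t=10: input=2 -> V=8
t=11: input=0 -> V=6

Answer: 1 4 4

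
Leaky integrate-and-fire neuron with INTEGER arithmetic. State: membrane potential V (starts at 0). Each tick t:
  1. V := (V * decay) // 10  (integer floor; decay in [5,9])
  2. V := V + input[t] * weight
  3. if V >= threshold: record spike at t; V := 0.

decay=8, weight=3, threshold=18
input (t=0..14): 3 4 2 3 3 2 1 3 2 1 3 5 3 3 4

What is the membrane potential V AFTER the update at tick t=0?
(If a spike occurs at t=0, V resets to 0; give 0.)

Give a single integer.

Answer: 9

Derivation:
t=0: input=3 -> V=9
t=1: input=4 -> V=0 FIRE
t=2: input=2 -> V=6
t=3: input=3 -> V=13
t=4: input=3 -> V=0 FIRE
t=5: input=2 -> V=6
t=6: input=1 -> V=7
t=7: input=3 -> V=14
t=8: input=2 -> V=17
t=9: input=1 -> V=16
t=10: input=3 -> V=0 FIRE
t=11: input=5 -> V=15
t=12: input=3 -> V=0 FIRE
t=13: input=3 -> V=9
t=14: input=4 -> V=0 FIRE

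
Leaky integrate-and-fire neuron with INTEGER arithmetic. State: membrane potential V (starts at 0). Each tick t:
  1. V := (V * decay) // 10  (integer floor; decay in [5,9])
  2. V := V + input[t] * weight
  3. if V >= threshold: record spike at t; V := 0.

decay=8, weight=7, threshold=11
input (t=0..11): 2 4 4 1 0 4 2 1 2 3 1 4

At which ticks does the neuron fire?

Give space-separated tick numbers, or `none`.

t=0: input=2 -> V=0 FIRE
t=1: input=4 -> V=0 FIRE
t=2: input=4 -> V=0 FIRE
t=3: input=1 -> V=7
t=4: input=0 -> V=5
t=5: input=4 -> V=0 FIRE
t=6: input=2 -> V=0 FIRE
t=7: input=1 -> V=7
t=8: input=2 -> V=0 FIRE
t=9: input=3 -> V=0 FIRE
t=10: input=1 -> V=7
t=11: input=4 -> V=0 FIRE

Answer: 0 1 2 5 6 8 9 11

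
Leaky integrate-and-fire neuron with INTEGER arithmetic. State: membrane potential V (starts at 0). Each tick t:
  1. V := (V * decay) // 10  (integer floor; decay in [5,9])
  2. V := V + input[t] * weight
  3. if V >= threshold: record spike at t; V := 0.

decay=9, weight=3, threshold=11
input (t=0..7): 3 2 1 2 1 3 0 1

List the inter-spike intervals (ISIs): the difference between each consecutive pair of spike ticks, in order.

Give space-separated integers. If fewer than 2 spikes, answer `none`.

Answer: 4

Derivation:
t=0: input=3 -> V=9
t=1: input=2 -> V=0 FIRE
t=2: input=1 -> V=3
t=3: input=2 -> V=8
t=4: input=1 -> V=10
t=5: input=3 -> V=0 FIRE
t=6: input=0 -> V=0
t=7: input=1 -> V=3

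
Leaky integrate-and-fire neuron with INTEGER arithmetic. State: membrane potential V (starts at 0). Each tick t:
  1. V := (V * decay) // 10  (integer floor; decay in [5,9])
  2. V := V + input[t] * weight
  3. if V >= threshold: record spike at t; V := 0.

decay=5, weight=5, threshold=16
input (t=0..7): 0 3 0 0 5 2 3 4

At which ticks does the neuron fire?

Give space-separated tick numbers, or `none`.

t=0: input=0 -> V=0
t=1: input=3 -> V=15
t=2: input=0 -> V=7
t=3: input=0 -> V=3
t=4: input=5 -> V=0 FIRE
t=5: input=2 -> V=10
t=6: input=3 -> V=0 FIRE
t=7: input=4 -> V=0 FIRE

Answer: 4 6 7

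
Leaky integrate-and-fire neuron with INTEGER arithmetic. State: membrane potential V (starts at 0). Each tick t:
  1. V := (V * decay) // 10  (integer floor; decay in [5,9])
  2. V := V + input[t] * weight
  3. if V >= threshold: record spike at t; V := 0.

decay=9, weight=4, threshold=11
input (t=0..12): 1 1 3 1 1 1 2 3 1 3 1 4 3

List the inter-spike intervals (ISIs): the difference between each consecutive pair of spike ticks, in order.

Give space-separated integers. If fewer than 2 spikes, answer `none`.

t=0: input=1 -> V=4
t=1: input=1 -> V=7
t=2: input=3 -> V=0 FIRE
t=3: input=1 -> V=4
t=4: input=1 -> V=7
t=5: input=1 -> V=10
t=6: input=2 -> V=0 FIRE
t=7: input=3 -> V=0 FIRE
t=8: input=1 -> V=4
t=9: input=3 -> V=0 FIRE
t=10: input=1 -> V=4
t=11: input=4 -> V=0 FIRE
t=12: input=3 -> V=0 FIRE

Answer: 4 1 2 2 1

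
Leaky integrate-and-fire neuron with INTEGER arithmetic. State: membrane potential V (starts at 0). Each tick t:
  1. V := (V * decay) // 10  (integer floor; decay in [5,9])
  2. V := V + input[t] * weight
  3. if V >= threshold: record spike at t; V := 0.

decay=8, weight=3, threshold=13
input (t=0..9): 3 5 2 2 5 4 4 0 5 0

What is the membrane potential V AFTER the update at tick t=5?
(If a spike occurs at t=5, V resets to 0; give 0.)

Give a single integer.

Answer: 12

Derivation:
t=0: input=3 -> V=9
t=1: input=5 -> V=0 FIRE
t=2: input=2 -> V=6
t=3: input=2 -> V=10
t=4: input=5 -> V=0 FIRE
t=5: input=4 -> V=12
t=6: input=4 -> V=0 FIRE
t=7: input=0 -> V=0
t=8: input=5 -> V=0 FIRE
t=9: input=0 -> V=0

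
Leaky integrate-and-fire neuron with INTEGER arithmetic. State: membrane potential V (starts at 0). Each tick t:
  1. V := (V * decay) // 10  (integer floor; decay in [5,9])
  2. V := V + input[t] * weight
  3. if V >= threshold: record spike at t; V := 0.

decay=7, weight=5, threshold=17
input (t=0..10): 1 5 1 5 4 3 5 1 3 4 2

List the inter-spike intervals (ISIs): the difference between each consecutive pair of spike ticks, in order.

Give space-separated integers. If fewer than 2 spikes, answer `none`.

t=0: input=1 -> V=5
t=1: input=5 -> V=0 FIRE
t=2: input=1 -> V=5
t=3: input=5 -> V=0 FIRE
t=4: input=4 -> V=0 FIRE
t=5: input=3 -> V=15
t=6: input=5 -> V=0 FIRE
t=7: input=1 -> V=5
t=8: input=3 -> V=0 FIRE
t=9: input=4 -> V=0 FIRE
t=10: input=2 -> V=10

Answer: 2 1 2 2 1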